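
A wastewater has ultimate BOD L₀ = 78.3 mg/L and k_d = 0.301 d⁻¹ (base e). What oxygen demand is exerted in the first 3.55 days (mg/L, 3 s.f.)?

y_t = L₀(1 − e^(−k_d t)) = 78.3 × (1 − e^(−0.301×3.55))
= 78.3 × (1 − 0.3435) = 78.3 × 0.6565 = 51.40 mg/L.

y ≈ 51.4 mg/L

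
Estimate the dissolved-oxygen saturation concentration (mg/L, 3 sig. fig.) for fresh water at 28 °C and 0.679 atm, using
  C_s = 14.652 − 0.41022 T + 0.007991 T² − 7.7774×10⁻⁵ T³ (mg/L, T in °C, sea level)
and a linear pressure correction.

C_s ≈ 5.24 mg/L

At sea level: C_s = 14.652 − 0.41022×28 + 0.007991×28² − 7.7774×10⁻⁵×28³ = 7.723 mg/L.
Pressure correction: C_s' = 7.723 × 0.679 = 5.244 mg/L.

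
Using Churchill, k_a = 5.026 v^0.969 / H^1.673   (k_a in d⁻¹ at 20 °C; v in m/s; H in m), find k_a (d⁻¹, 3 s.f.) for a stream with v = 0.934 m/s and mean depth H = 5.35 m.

k_a ≈ 0.284 d⁻¹

k_a = 5.026 × 0.934^0.969 / 5.35^1.673 = 5.026 × 0.9360 / 16.54 = 0.2844 d⁻¹.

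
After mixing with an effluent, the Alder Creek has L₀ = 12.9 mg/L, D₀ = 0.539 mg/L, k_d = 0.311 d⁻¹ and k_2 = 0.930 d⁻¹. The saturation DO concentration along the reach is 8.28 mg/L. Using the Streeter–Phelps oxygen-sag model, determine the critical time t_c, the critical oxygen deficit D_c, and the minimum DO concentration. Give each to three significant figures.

t_c ≈ 1.63 d; D_c ≈ 2.60 mg/L; min DO ≈ 5.68 mg/L

At the critical point dD/dt = 0, so k_d L₀ e^(−k_d t) = k_2 D. Substituting D(t) from the Streeter–Phelps equation and solving for t gives
t_c = ln[(k_2/k_d)(1 − D₀(k_2−k_d)/(k_d L₀))] / (k_2−k_d).
Here k_2−k_d = 0.6190 d⁻¹ and 1 − D₀(k_2−k_d)/(k_d L₀) = 1 − 0.539×0.6190/(0.311×12.9) = 0.9168, so
t_c = ln(2.990 × 0.9168) / 0.6190 = 1.009 / 0.6190 = 1.629 d.
L(t_c) = L₀ e^(−k_d t_c) = 12.9 × 0.6025 = 7.772 mg/L, and at the critical point k_2 D_c = k_d L, so D_c = (0.311/0.930) × 7.772 = 2.599 mg/L.
Minimum DO = C_s − D_c = 8.28 − 2.599 = 5.681 mg/L.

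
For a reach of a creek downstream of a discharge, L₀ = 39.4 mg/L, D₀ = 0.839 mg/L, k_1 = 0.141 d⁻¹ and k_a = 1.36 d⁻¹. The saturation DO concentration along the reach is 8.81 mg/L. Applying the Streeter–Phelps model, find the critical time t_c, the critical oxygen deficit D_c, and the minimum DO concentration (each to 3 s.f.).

t_c ≈ 1.69 d; D_c ≈ 3.22 mg/L; min DO ≈ 5.59 mg/L

With k_a/k_1 = 9.645 and 1 − D₀(k_a−k_1)/(k_1 L₀) = 0.8159,
t_c = ln(9.645 × 0.8159) / (1.36 − 0.141) = ln(7.870) / 1.219 = 2.063/1.219 = 1.692 d.
L(t_c) = L₀ e^(−k_1 t_c) = 39.4 × 0.7877 = 31.04 mg/L, and at the critical point k_a D_c = k_1 L, so D_c = (0.141/1.36) × 31.04 = 3.218 mg/L.
Minimum DO = C_s − D_c = 8.81 − 3.218 = 5.592 mg/L.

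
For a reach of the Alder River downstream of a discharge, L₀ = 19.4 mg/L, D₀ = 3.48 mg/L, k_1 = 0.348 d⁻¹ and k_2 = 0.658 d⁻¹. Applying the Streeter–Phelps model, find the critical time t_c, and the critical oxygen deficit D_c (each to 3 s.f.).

At the critical point dD/dt = 0, so k_1 L₀ e^(−k_1 t) = k_2 D. Substituting D(t) from the Streeter–Phelps equation and solving for t gives
t_c = ln[(k_2/k_1)(1 − D₀(k_2−k_1)/(k_1 L₀))] / (k_2−k_1).
Here k_2−k_1 = 0.3100 d⁻¹ and 1 − D₀(k_2−k_1)/(k_1 L₀) = 1 − 3.48×0.3100/(0.348×19.4) = 0.8402, so
t_c = ln(1.891 × 0.8402) / 0.3100 = 0.4629 / 0.3100 = 1.493 d.
L(t_c) = L₀ e^(−k_1 t_c) = 19.4 × 0.5947 = 11.54 mg/L, and at the critical point k_2 D_c = k_1 L, so D_c = (0.348/0.658) × 11.54 = 6.102 mg/L.

t_c ≈ 1.49 d; D_c ≈ 6.10 mg/L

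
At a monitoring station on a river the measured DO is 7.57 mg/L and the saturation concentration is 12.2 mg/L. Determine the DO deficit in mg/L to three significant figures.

D ≈ 4.63 mg/L

D = C_s − C = 12.2 − 7.57 = 4.63 mg/L.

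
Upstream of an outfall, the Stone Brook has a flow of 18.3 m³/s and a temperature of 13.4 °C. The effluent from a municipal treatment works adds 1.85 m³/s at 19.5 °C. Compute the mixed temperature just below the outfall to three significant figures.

14.0 °C

Flow-weighted mixing: C = (Q_r C_r + Q_w C_w)/(Q_r + Q_w)
= (18.3×13.4 + 1.85×19.5)/(18.3 + 1.85) = 281.3/20.15 = 13.96 °C.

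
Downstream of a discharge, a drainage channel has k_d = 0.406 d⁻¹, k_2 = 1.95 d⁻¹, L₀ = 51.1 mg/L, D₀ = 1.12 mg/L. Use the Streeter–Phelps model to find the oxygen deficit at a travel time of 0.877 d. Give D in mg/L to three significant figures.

D ≈ 7.18 mg/L

k_d L₀/(k_2−k_d) = 0.406×51.1/(1.95−0.406) = 20.75/1.544 = 13.44 mg/L.
e^(−k_d t) = e^(−0.406×0.8770) = 0.7004; e^(−k_2 t) = e^(−1.95×0.8770) = 0.1808.
D = 13.44 × (0.7004 − 0.1808) + 1.12 × 0.1808 = 6.982 + 0.2025 = 7.184 mg/L.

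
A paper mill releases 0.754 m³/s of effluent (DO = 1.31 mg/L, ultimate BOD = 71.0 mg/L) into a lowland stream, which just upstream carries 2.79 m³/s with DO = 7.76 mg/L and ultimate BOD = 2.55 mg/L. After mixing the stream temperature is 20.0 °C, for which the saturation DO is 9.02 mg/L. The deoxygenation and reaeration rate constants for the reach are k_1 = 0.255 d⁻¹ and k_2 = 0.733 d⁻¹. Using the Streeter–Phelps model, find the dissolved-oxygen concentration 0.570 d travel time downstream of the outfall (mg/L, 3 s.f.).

Mixed DO = (2.79×7.76 + 0.754×1.31)/(2.79+0.754) = 22.64/3.544 = 6.388 mg/L.
Mixed L₀ = (2.79×2.55 + 0.754×71.0)/(3.544) = 60.65/3.544 = 17.11 mg/L.
Initial deficit D₀ = C_s − DO₀ = 9.02 − 6.388 = 2.632 mg/L.
D(0.570) = [0.255×17.11/(0.733−0.255)](e^(−0.255×0.570) − e^(−0.733×0.570)) + 2.632 e^(−0.733×0.570)
= 9.129 × (0.8647 − 0.6585) + 2.632 × 0.6585 = 3.616 mg/L.
DO = 9.02 − 3.616 = 5.404 mg/L.

DO ≈ 5.40 mg/L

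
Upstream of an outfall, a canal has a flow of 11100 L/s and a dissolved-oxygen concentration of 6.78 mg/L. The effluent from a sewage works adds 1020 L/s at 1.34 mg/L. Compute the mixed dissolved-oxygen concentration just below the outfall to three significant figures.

Flow-weighted mixing: C = (Q_r C_r + Q_w C_w)/(Q_r + Q_w)
= (11100×6.78 + 1020×1.34)/(11100 + 1020) = 76620/12120 = 6.322 mg/L.

6.32 mg/L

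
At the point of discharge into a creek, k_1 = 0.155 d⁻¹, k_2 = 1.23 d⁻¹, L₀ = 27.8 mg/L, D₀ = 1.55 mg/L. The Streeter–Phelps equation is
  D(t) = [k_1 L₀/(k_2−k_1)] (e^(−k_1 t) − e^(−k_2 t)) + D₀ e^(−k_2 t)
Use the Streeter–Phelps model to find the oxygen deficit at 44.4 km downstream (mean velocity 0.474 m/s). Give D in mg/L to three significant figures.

Travel time t = x/v = 44.4 km / (0.474 m/s) = 44400 m / 0.474 m/s = 93670 s = 1.084 d.
k_1 L₀/(k_2−k_1) = 0.155×27.8/(1.23−0.155) = 4.309/1.075 = 4.008 mg/L.
e^(−k_1 t) = e^(−0.155×1.084) = 0.8453; e^(−k_2 t) = e^(−1.23×1.084) = 0.2636.
D = 4.008 × (0.8453 − 0.2636) + 1.55 × 0.2636 = 2.332 + 0.4085 = 2.740 mg/L.

D ≈ 2.74 mg/L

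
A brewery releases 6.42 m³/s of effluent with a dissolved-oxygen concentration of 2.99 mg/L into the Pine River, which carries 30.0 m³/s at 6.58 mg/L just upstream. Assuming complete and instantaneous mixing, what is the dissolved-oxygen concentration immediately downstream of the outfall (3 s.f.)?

5.95 mg/L

Flow-weighted mixing: C = (Q_r C_r + Q_w C_w)/(Q_r + Q_w)
= (30.0×6.58 + 6.42×2.99)/(30.0 + 6.42) = 216.6/36.42 = 5.947 mg/L.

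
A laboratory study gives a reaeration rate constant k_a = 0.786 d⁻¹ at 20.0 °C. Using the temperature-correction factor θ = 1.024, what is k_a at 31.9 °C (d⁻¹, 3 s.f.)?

k_a(T₂) = k_a(T₁) · θ^(T₂−T₁) = 0.786 × 1.024^(31.9−20.0)
= 0.786 × 1.024^11.9 = 0.786 × 1.326 = 1.042 d⁻¹.

k_a ≈ 1.04 d⁻¹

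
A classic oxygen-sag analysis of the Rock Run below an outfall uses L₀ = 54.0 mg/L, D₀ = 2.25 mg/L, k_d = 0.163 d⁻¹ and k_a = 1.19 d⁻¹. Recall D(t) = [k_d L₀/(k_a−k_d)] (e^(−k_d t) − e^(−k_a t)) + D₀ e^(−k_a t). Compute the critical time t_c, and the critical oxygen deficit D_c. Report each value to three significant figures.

With k_a/k_d = 7.301 and 1 − D₀(k_a−k_d)/(k_d L₀) = 0.7375,
t_c = ln(7.301 × 0.7375) / (1.19 − 0.163) = ln(5.384) / 1.027 = 1.683/1.027 = 1.639 d.
L(t_c) = L₀ e^(−k_d t_c) = 54.0 × 0.7655 = 41.34 mg/L, and at the critical point k_a D_c = k_d L, so D_c = (0.163/1.19) × 41.34 = 5.662 mg/L.

t_c ≈ 1.64 d; D_c ≈ 5.66 mg/L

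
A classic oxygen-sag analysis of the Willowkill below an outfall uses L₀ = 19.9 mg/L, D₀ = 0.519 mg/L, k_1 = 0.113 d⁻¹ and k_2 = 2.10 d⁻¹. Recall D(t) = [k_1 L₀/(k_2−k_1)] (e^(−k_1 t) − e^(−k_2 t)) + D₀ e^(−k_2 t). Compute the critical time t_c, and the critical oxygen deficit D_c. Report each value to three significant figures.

At the critical point dD/dt = 0, so k_1 L₀ e^(−k_1 t) = k_2 D. Substituting D(t) from the Streeter–Phelps equation and solving for t gives
t_c = ln[(k_2/k_1)(1 − D₀(k_2−k_1)/(k_1 L₀))] / (k_2−k_1).
Here k_2−k_1 = 1.987 d⁻¹ and 1 − D₀(k_2−k_1)/(k_1 L₀) = 1 − 0.519×1.987/(0.113×19.9) = 0.5414, so
t_c = ln(18.58 × 0.5414) / 1.987 = 2.309 / 1.987 = 1.162 d.
L(t_c) = L₀ e^(−k_1 t_c) = 19.9 × 0.8770 = 17.45 mg/L, and at the critical point k_2 D_c = k_1 L, so D_c = (0.113/2.10) × 17.45 = 0.9391 mg/L.

t_c ≈ 1.16 d; D_c ≈ 0.939 mg/L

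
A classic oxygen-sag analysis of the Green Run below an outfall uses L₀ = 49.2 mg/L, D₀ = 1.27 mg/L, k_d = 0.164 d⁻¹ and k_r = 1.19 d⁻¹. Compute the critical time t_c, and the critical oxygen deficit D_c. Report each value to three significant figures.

t_c ≈ 1.76 d; D_c ≈ 5.08 mg/L

With k_r/k_d = 7.256 and 1 − D₀(k_r−k_d)/(k_d L₀) = 0.8385,
t_c = ln(7.256 × 0.8385) / (1.19 − 0.164) = ln(6.084) / 1.026 = 1.806/1.026 = 1.760 d.
D_c = (k_d/k_r) L₀ e^(−k_d t_c) = (0.164/1.19) × 49.2 × e^(−0.164×1.760) = 0.1378 × 49.2 × 0.7493 = 5.081 mg/L.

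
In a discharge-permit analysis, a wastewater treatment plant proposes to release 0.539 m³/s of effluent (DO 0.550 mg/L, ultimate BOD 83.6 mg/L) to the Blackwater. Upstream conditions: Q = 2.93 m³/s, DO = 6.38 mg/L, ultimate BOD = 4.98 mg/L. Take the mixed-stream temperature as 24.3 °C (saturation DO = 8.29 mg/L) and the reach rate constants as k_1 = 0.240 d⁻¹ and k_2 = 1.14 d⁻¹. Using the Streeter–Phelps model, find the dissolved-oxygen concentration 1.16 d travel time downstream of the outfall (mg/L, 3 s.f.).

Mixed DO = (2.93×6.38 + 0.539×0.550)/(2.93+0.539) = 18.99/3.469 = 5.474 mg/L.
Mixed L₀ = (2.93×4.98 + 0.539×83.6)/(3.469) = 59.65/3.469 = 17.20 mg/L.
Initial deficit D₀ = C_s − DO₀ = 8.29 − 5.474 = 2.816 mg/L.
D(1.16) = [0.240×17.20/(1.14−0.240)](e^(−0.240×1.16) − e^(−1.14×1.16)) + 2.816 e^(−1.14×1.16)
= 4.586 × (0.7570 − 0.2665) + 2.816 × 0.2665 = 3.000 mg/L.
DO = 8.29 − 3.000 = 5.290 mg/L.

DO ≈ 5.29 mg/L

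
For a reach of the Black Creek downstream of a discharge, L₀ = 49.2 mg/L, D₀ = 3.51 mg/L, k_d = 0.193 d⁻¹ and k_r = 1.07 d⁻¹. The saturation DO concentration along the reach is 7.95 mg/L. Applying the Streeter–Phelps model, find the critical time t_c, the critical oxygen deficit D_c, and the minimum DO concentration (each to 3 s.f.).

t_c ≈ 1.51 d; D_c ≈ 6.64 mg/L; min DO ≈ 1.31 mg/L

At the critical point dD/dt = 0, so k_d L₀ e^(−k_d t) = k_r D. Substituting D(t) from the Streeter–Phelps equation and solving for t gives
t_c = ln[(k_r/k_d)(1 − D₀(k_r−k_d)/(k_d L₀))] / (k_r−k_d).
Here k_r−k_d = 0.8770 d⁻¹ and 1 − D₀(k_r−k_d)/(k_d L₀) = 1 − 3.51×0.8770/(0.193×49.2) = 0.6758, so
t_c = ln(5.544 × 0.6758) / 0.8770 = 1.321 / 0.8770 = 1.506 d.
D_c = (k_d/k_r) L₀ e^(−k_d t_c) = (0.193/1.07) × 49.2 × e^(−0.193×1.506) = 0.1804 × 49.2 × 0.7477 = 6.636 mg/L.
Minimum DO = C_s − D_c = 7.95 − 6.636 = 1.314 mg/L.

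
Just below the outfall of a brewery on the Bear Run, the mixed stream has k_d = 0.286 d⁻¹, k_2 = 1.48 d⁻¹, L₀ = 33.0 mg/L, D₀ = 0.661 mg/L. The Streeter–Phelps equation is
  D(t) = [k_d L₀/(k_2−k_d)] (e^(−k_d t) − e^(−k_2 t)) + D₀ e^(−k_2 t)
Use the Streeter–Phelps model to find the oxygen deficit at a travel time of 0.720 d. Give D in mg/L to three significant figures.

k_d L₀/(k_2−k_d) = 0.286×33.0/(1.48−0.286) = 9.438/1.194 = 7.905 mg/L.
e^(−k_d t) = e^(−0.286×0.7200) = 0.8139; e^(−k_2 t) = e^(−1.48×0.7200) = 0.3445.
D = 7.905 × (0.8139 − 0.3445) + 0.661 × 0.3445 = 3.710 + 0.2277 = 3.938 mg/L.

D ≈ 3.94 mg/L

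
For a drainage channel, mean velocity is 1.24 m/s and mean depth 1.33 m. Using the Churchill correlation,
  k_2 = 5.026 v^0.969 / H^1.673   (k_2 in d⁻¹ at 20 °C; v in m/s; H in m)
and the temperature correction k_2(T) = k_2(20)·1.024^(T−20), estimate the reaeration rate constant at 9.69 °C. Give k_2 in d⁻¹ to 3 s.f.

k_2(20) = 5.026 × 1.24^0.969 / 1.33^1.673 = 5.026 × 1.232 / 1.611 = 3.842 d⁻¹.
k_2(9.69) = 3.842 × 1.024^(9.69−20) = 3.842 × 0.7831 = 3.009 d⁻¹.

k_2 ≈ 3.01 d⁻¹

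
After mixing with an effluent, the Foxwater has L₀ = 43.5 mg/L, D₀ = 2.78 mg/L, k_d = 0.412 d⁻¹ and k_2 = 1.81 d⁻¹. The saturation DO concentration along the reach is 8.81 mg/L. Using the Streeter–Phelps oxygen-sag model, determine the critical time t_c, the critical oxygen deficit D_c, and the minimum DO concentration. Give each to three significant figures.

At the critical point dD/dt = 0, so k_d L₀ e^(−k_d t) = k_2 D. Substituting D(t) from the Streeter–Phelps equation and solving for t gives
t_c = ln[(k_2/k_d)(1 − D₀(k_2−k_d)/(k_d L₀))] / (k_2−k_d).
Here k_2−k_d = 1.398 d⁻¹ and 1 − D₀(k_2−k_d)/(k_d L₀) = 1 − 2.78×1.398/(0.412×43.5) = 0.7831, so
t_c = ln(4.393 × 0.7831) / 1.398 = 1.236 / 1.398 = 0.8839 d.
D_c = (k_d/k_2) L₀ e^(−k_d t_c) = (0.412/1.81) × 43.5 × e^(−0.412×0.8839) = 0.2276 × 43.5 × 0.6948 = 6.880 mg/L.
Minimum DO = C_s − D_c = 8.81 − 6.880 = 1.930 mg/L.

t_c ≈ 0.884 d; D_c ≈ 6.88 mg/L; min DO ≈ 1.93 mg/L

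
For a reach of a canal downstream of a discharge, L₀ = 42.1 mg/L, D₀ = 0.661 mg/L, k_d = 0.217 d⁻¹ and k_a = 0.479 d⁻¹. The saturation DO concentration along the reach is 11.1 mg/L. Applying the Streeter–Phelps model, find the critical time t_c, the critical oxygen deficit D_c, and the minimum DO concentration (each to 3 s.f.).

t_c = [1/(k_a−k_d)] ln[(k_a/k_d)(1 − D₀(k_a−k_d)/(k_d L₀))]
= [1/(0.479−0.217)] ln[(0.479/0.217)(1 − 0.661×0.2620/(0.217×42.1))]
= (1/0.2620) ln[2.207 × 0.9810] = 3.817 × ln(2.166) = 3.817 × 0.7727 = 2.949 d.
L(t_c) = L₀ e^(−k_d t_c) = 42.1 × 0.5273 = 22.20 mg/L, and at the critical point k_a D_c = k_d L, so D_c = (0.217/0.479) × 22.20 = 10.06 mg/L.
Minimum DO = C_s − D_c = 11.1 − 10.06 = 1.043 mg/L.

t_c ≈ 2.95 d; D_c ≈ 10.1 mg/L; min DO ≈ 1.04 mg/L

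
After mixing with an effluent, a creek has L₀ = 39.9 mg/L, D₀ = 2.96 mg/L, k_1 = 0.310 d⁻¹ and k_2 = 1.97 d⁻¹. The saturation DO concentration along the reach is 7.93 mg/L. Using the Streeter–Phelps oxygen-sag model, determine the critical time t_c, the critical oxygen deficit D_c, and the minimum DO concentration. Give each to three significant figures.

At the critical point dD/dt = 0, so k_1 L₀ e^(−k_1 t) = k_2 D. Substituting D(t) from the Streeter–Phelps equation and solving for t gives
t_c = ln[(k_2/k_1)(1 − D₀(k_2−k_1)/(k_1 L₀))] / (k_2−k_1).
Here k_2−k_1 = 1.660 d⁻¹ and 1 − D₀(k_2−k_1)/(k_1 L₀) = 1 − 2.96×1.660/(0.310×39.9) = 0.6027, so
t_c = ln(6.355 × 0.6027) / 1.660 = 1.343 / 1.660 = 0.8090 d.
L(t_c) = L₀ e^(−k_1 t_c) = 39.9 × 0.7782 = 31.05 mg/L, and at the critical point k_2 D_c = k_1 L, so D_c = (0.310/1.97) × 31.05 = 4.886 mg/L.
Minimum DO = C_s − D_c = 7.93 − 4.886 = 3.044 mg/L.

t_c ≈ 0.809 d; D_c ≈ 4.89 mg/L; min DO ≈ 3.04 mg/L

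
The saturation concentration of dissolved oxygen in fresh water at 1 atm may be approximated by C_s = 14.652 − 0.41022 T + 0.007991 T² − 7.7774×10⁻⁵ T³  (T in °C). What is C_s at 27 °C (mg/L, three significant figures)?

C_s = 14.652 − 0.41022×27 + 0.007991×27² − 7.7774×10⁻⁵×27³ = 7.871 mg/L.

C_s ≈ 7.87 mg/L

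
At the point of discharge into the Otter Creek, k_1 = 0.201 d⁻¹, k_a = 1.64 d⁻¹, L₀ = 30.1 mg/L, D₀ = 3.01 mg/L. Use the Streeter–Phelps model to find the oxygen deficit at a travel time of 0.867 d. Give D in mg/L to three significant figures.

D ≈ 3.24 mg/L

k_1 L₀/(k_a−k_1) = 0.201×30.1/(1.64−0.201) = 6.050/1.439 = 4.204 mg/L.
e^(−k_1 t) = e^(−0.201×0.8670) = 0.8401; e^(−k_a t) = e^(−1.64×0.8670) = 0.2413.
D = 4.204 × (0.8401 − 0.2413) + 3.01 × 0.2413 = 2.518 + 0.7262 = 3.244 mg/L.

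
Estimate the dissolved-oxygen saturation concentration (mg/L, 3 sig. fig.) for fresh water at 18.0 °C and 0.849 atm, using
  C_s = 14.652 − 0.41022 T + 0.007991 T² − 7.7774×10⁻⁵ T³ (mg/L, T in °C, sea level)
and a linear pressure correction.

C_s ≈ 7.98 mg/L

At sea level: C_s = 14.652 − 0.41022×18.0 + 0.007991×18.0² − 7.7774×10⁻⁵×18.0³ = 9.404 mg/L.
Pressure correction: C_s' = 9.404 × 0.849 = 7.984 mg/L.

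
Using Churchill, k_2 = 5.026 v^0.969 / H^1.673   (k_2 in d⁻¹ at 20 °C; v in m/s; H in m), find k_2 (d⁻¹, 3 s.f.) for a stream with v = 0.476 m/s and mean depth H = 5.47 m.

k_2 = 5.026 × 0.476^0.969 / 5.47^1.673 = 5.026 × 0.4871 / 17.17 = 0.1426 d⁻¹.

k_2 ≈ 0.143 d⁻¹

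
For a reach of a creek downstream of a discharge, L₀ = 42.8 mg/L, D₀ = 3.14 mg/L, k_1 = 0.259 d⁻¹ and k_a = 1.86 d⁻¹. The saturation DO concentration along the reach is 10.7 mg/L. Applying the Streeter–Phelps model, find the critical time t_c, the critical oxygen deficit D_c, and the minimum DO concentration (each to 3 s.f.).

At the critical point dD/dt = 0, so k_1 L₀ e^(−k_1 t) = k_a D. Substituting D(t) from the Streeter–Phelps equation and solving for t gives
t_c = ln[(k_a/k_1)(1 − D₀(k_a−k_1)/(k_1 L₀))] / (k_a−k_1).
Here k_a−k_1 = 1.601 d⁻¹ and 1 − D₀(k_a−k_1)/(k_1 L₀) = 1 − 3.14×1.601/(0.259×42.8) = 0.5465, so
t_c = ln(7.181 × 0.5465) / 1.601 = 1.367 / 1.601 = 0.8540 d.
L(t_c) = L₀ e^(−k_1 t_c) = 42.8 × 0.8016 = 34.31 mg/L, and at the critical point k_a D_c = k_1 L, so D_c = (0.259/1.86) × 34.31 = 4.777 mg/L.
Minimum DO = C_s − D_c = 10.7 − 4.777 = 5.923 mg/L.

t_c ≈ 0.854 d; D_c ≈ 4.78 mg/L; min DO ≈ 5.92 mg/L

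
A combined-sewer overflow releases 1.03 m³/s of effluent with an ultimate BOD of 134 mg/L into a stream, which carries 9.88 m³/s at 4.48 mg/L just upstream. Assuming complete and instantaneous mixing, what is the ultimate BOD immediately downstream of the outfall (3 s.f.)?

16.7 mg/L

Flow-weighted mixing: C = (Q_r C_r + Q_w C_w)/(Q_r + Q_w)
= (9.88×4.48 + 1.03×134)/(9.88 + 1.03) = 182.3/10.91 = 16.71 mg/L.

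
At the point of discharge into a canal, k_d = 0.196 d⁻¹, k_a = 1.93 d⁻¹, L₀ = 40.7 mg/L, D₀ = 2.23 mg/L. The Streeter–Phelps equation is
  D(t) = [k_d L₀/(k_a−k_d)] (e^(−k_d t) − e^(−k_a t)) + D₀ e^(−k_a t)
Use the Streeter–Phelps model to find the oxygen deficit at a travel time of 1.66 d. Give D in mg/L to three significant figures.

D ≈ 3.23 mg/L

k_d L₀/(k_a−k_d) = 0.196×40.7/(1.93−0.196) = 7.977/1.734 = 4.600 mg/L.
e^(−k_d t) = e^(−0.196×1.660) = 0.7223; e^(−k_a t) = e^(−1.93×1.660) = 0.04061.
D = 4.600 × (0.7223 − 0.04061) + 2.23 × 0.04061 = 3.136 + 0.09055 = 3.227 mg/L.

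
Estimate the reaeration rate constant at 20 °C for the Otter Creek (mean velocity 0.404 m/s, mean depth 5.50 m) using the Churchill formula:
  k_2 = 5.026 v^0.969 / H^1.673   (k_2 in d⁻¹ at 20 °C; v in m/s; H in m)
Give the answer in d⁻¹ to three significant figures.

k_2 = 5.026 × 0.404^0.969 / 5.50^1.673 = 5.026 × 0.4155 / 17.32 = 0.1206 d⁻¹.

k_2 ≈ 0.121 d⁻¹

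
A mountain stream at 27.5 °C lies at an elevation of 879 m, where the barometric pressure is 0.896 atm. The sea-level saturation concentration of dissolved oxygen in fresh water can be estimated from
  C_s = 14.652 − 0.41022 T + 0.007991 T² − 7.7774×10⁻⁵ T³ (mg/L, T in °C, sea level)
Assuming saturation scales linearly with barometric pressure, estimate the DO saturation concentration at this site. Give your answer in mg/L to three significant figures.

C_s ≈ 6.99 mg/L

At sea level: C_s = 14.652 − 0.41022×27.5 + 0.007991×27.5² − 7.7774×10⁻⁵×27.5³ = 7.797 mg/L.
Pressure correction: C_s' = 7.797 × 0.896 = 6.986 mg/L.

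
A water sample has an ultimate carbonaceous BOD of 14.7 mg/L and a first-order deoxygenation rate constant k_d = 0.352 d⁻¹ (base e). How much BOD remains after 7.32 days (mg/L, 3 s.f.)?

L ≈ 1.12 mg/L

L_t = L₀ e^(−k_d t) = 14.7 × e^(−0.352×7.32) = 14.7 × 0.07603 = 1.118 mg/L.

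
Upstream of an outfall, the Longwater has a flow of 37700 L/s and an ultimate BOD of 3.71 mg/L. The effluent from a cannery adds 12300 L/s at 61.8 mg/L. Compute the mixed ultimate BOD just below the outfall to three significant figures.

Flow-weighted mixing: C = (Q_r C_r + Q_w C_w)/(Q_r + Q_w)
= (37700×3.71 + 12300×61.8)/(37700 + 12300) = 900000/50000 = 18.00 mg/L.

18.0 mg/L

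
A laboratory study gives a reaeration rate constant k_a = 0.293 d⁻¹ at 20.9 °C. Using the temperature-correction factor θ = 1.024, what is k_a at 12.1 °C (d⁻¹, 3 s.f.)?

k_a ≈ 0.238 d⁻¹

k_a(T₂) = k_a(T₁) · θ^(T₂−T₁) = 0.293 × 1.024^(12.1−20.9)
= 0.293 × 1.024^-8.80 = 0.293 × 0.8116 = 0.2378 d⁻¹.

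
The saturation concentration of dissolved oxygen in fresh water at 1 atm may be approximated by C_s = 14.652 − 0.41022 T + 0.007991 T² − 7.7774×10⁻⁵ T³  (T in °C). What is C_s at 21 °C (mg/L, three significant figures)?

C_s ≈ 8.84 mg/L

C_s = 14.652 − 0.41022×21 + 0.007991×21² − 7.7774×10⁻⁵×21³ = 8.841 mg/L.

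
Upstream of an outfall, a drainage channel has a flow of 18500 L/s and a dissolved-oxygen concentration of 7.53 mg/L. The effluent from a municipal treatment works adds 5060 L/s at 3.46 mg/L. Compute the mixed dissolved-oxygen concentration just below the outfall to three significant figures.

Flow-weighted mixing: C = (Q_r C_r + Q_w C_w)/(Q_r + Q_w)
= (18500×7.53 + 5060×3.46)/(18500 + 5060) = 156800/23560 = 6.656 mg/L.

6.66 mg/L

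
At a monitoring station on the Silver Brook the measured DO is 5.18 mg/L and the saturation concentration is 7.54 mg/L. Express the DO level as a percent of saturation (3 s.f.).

% saturation = C/C_s × 100 = 5.18/7.54 × 100 = 68.7 %.

68.7 % saturation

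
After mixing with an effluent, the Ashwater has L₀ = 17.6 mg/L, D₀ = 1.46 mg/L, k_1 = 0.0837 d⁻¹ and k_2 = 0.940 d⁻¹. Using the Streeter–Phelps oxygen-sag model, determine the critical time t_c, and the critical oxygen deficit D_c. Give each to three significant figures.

t_c = [1/(k_2−k_1)] ln[(k_2/k_1)(1 − D₀(k_2−k_1)/(k_1 L₀))]
= [1/(0.940−0.0837)] ln[(0.940/0.0837)(1 − 1.46×0.8563/(0.0837×17.6))]
= (1/0.8563) ln[11.23 × 0.1513] = 1.168 × ln(1.699) = 1.168 × 0.5303 = 0.6193 d.
D_c = (k_1/k_2) L₀ e^(−k_1 t_c) = (0.0837/0.940) × 17.6 × e^(−0.0837×0.6193) = 0.08904 × 17.6 × 0.9495 = 1.488 mg/L.

t_c ≈ 0.619 d; D_c ≈ 1.49 mg/L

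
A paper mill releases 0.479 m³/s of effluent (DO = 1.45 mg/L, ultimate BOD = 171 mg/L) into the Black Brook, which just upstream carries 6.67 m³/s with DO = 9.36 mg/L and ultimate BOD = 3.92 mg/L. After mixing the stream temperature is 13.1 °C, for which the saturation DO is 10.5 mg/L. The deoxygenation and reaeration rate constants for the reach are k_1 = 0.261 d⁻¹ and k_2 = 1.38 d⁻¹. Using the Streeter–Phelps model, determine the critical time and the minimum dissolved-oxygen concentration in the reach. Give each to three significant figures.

t_c ≈ 0.915 d; minimum DO ≈ 8.25 mg/L

Mixed DO = (6.67×9.36 + 0.479×1.45)/(6.67+0.479) = 63.13/7.149 = 8.830 mg/L.
Mixed L₀ = (6.67×3.92 + 0.479×171)/(7.149) = 108.1/7.149 = 15.11 mg/L.
Initial deficit D₀ = C_s − DO₀ = 10.5 − 8.830 = 1.670 mg/L.
t_c = (1/1.119) ln[(1.38/0.261)(1 − 1.670×1.119/(0.261×15.11))] = 0.8937 × ln(2.783) = 0.9146 d.
D_c = (0.261/1.38) × 15.11 × e^(−0.261×0.9146) = 0.1891 × 15.11 × 0.7876 = 2.252 mg/L.
Minimum DO = 10.5 − 2.252 = 8.248 mg/L.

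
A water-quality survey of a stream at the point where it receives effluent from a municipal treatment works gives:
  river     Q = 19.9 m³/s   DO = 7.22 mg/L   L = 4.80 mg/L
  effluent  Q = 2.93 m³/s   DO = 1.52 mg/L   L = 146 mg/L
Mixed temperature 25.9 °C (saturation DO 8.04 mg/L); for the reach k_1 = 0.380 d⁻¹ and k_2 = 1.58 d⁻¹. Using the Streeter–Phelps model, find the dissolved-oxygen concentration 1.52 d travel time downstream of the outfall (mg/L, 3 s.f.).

DO ≈ 4.48 mg/L

Mixed DO = (19.9×7.22 + 2.93×1.52)/(19.9+2.93) = 148.1/22.83 = 6.488 mg/L.
Mixed L₀ = (19.9×4.80 + 2.93×146)/(22.83) = 523.3/22.83 = 22.92 mg/L.
Initial deficit D₀ = C_s − DO₀ = 8.04 − 6.488 = 1.552 mg/L.
D(1.52) = [0.380×22.92/(1.58−0.380)](e^(−0.380×1.52) − e^(−1.58×1.52)) + 1.552 e^(−1.58×1.52)
= 7.259 × (0.5612 − 0.09057) + 1.552 × 0.09057 = 3.557 mg/L.
DO = 8.04 − 3.557 = 4.483 mg/L.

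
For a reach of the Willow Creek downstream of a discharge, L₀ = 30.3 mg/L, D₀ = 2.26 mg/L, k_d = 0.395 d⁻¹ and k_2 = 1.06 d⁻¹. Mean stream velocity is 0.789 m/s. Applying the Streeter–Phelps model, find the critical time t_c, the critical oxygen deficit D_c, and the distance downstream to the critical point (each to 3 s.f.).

t_c ≈ 1.28 d; D_c ≈ 6.80 mg/L; x_c ≈ 87.4 km

t_c = [1/(k_2−k_d)] ln[(k_2/k_d)(1 − D₀(k_2−k_d)/(k_d L₀))]
= [1/(1.06−0.395)] ln[(1.06/0.395)(1 − 2.26×0.6650/(0.395×30.3))]
= (1/0.6650) ln[2.684 × 0.8744] = 1.504 × ln(2.347) = 1.504 × 0.8530 = 1.283 d.
D_c = (k_d/k_2) L₀ e^(−k_d t_c) = (0.395/1.06) × 30.3 × e^(−0.395×1.283) = 0.3726 × 30.3 × 0.6025 = 6.803 mg/L.
x_c = v t_c = 0.789 m/s × 1.283 d × 86400 s/d = 87440 m ≈ 87.4 km.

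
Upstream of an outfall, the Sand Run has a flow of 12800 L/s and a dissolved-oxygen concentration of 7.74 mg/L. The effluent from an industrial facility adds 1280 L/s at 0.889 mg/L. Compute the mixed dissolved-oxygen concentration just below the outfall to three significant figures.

Flow-weighted mixing: C = (Q_r C_r + Q_w C_w)/(Q_r + Q_w)
= (12800×7.74 + 1280×0.889)/(12800 + 1280) = 100200/14080 = 7.117 mg/L.

7.12 mg/L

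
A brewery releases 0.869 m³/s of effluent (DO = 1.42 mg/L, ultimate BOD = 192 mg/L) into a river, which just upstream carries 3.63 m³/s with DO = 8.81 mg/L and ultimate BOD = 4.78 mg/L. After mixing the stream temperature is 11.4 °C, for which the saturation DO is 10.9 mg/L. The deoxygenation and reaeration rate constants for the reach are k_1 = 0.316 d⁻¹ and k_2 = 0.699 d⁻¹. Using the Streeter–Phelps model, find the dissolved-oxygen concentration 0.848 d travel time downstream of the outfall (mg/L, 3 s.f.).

Mixed DO = (3.63×8.81 + 0.869×1.42)/(3.63+0.869) = 33.21/4.499 = 7.383 mg/L.
Mixed L₀ = (3.63×4.78 + 0.869×192)/(4.499) = 184.2/4.499 = 40.94 mg/L.
Initial deficit D₀ = C_s − DO₀ = 10.9 − 7.383 = 3.517 mg/L.
D(0.848) = [0.316×40.94/(0.699−0.316)](e^(−0.316×0.848) − e^(−0.699×0.848)) + 3.517 e^(−0.699×0.848)
= 33.78 × (0.7649 − 0.5528) + 3.517 × 0.5528 = 9.110 mg/L.
DO = 10.9 − 9.110 = 1.790 mg/L.

DO ≈ 1.79 mg/L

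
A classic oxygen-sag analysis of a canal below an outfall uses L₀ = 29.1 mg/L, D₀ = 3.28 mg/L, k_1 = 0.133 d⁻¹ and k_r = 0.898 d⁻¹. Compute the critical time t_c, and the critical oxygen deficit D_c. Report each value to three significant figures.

With k_r/k_1 = 6.752 and 1 − D₀(k_r−k_1)/(k_1 L₀) = 0.3517,
t_c = ln(6.752 × 0.3517) / (0.898 − 0.133) = ln(2.374) / 0.7650 = 0.8648/0.7650 = 1.130 d.
L(t_c) = L₀ e^(−k_1 t_c) = 29.1 × 0.8604 = 25.04 mg/L, and at the critical point k_r D_c = k_1 L, so D_c = (0.133/0.898) × 25.04 = 3.708 mg/L.

t_c ≈ 1.13 d; D_c ≈ 3.71 mg/L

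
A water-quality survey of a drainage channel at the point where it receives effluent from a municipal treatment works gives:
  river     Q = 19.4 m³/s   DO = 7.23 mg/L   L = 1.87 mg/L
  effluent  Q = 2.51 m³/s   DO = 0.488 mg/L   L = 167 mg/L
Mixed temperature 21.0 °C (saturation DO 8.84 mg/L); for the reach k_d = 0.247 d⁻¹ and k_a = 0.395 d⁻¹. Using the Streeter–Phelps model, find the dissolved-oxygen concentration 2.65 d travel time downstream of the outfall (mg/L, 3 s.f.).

DO ≈ 2.15 mg/L

Mixed DO = (19.4×7.23 + 2.51×0.488)/(19.4+2.51) = 141.5/21.91 = 6.458 mg/L.
Mixed L₀ = (19.4×1.87 + 2.51×167)/(21.91) = 455.4/21.91 = 20.79 mg/L.
Initial deficit D₀ = C_s − DO₀ = 8.84 − 6.458 = 2.382 mg/L.
D(2.65) = [0.247×20.79/(0.395−0.247)](e^(−0.247×2.65) − e^(−0.395×2.65)) + 2.382 e^(−0.395×2.65)
= 34.69 × (0.5197 − 0.3511) + 2.382 × 0.3511 = 6.685 mg/L.
DO = 8.84 − 6.685 = 2.155 mg/L.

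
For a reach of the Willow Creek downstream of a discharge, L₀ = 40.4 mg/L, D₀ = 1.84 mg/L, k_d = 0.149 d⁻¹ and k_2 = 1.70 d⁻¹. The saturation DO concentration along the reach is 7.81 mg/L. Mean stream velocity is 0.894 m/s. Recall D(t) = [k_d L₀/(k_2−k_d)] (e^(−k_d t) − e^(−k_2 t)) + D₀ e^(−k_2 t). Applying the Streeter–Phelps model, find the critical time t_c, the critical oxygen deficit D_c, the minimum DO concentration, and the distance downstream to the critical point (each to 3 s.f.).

At the critical point dD/dt = 0, so k_d L₀ e^(−k_d t) = k_2 D. Substituting D(t) from the Streeter–Phelps equation and solving for t gives
t_c = ln[(k_2/k_d)(1 − D₀(k_2−k_d)/(k_d L₀))] / (k_2−k_d).
Here k_2−k_d = 1.551 d⁻¹ and 1 − D₀(k_2−k_d)/(k_d L₀) = 1 − 1.84×1.551/(0.149×40.4) = 0.5259, so
t_c = ln(11.41 × 0.5259) / 1.551 = 1.792 / 1.551 = 1.155 d.
D_c = (k_d/k_2) L₀ e^(−k_d t_c) = (0.149/1.70) × 40.4 × e^(−0.149×1.155) = 0.08765 × 40.4 × 0.8419 = 2.981 mg/L.
Minimum DO = C_s − D_c = 7.81 − 2.981 = 4.829 mg/L.
x_c = v t_c = 0.894 m/s × 1.155 d × 86400 s/d = 89230 m ≈ 89.2 km.

t_c ≈ 1.16 d; D_c ≈ 2.98 mg/L; min DO ≈ 4.83 mg/L; x_c ≈ 89.2 km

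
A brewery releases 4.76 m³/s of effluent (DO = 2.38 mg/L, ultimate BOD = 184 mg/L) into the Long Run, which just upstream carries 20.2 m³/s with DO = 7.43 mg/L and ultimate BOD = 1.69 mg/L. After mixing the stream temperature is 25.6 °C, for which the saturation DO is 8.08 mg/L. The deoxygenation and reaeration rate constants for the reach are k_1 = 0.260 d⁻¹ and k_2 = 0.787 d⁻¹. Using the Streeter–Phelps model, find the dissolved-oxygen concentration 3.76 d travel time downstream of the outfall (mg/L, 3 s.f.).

DO ≈ 2.16 mg/L

Mixed DO = (20.2×7.43 + 4.76×2.38)/(20.2+4.76) = 161.4/24.96 = 6.467 mg/L.
Mixed L₀ = (20.2×1.69 + 4.76×184)/(24.96) = 910.0/24.96 = 36.46 mg/L.
Initial deficit D₀ = C_s − DO₀ = 8.08 − 6.467 = 1.613 mg/L.
D(3.76) = [0.260×36.46/(0.787−0.260)](e^(−0.260×3.76) − e^(−0.787×3.76)) + 1.613 e^(−0.787×3.76)
= 17.99 × (0.3762 − 0.05186) + 1.613 × 0.05186 = 5.918 mg/L.
DO = 8.08 − 5.918 = 2.162 mg/L.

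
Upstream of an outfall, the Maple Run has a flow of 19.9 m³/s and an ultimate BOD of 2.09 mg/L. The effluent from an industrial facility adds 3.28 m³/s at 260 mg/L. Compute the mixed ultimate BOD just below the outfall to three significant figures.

38.6 mg/L

Flow-weighted mixing: C = (Q_r C_r + Q_w C_w)/(Q_r + Q_w)
= (19.9×2.09 + 3.28×260)/(19.9 + 3.28) = 894.4/23.18 = 38.58 mg/L.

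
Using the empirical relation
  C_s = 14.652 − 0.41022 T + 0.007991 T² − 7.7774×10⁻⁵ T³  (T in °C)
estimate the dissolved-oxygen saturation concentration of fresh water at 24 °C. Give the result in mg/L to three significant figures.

C_s = 14.652 − 0.41022×24 + 0.007991×24² − 7.7774×10⁻⁵×24³ = 8.334 mg/L.

C_s ≈ 8.33 mg/L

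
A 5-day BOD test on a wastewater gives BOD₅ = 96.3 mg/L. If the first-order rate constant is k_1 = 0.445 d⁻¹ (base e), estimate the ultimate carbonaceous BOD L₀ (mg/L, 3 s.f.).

BOD₅ = L₀(1 − e^(−5k_1)) ⇒ L₀ = BOD₅ / (1 − e^(−5×0.445))
= 96.3 / (1 − 0.1081) = 96.3 / 0.8919 = 108.0 mg/L.

L₀ ≈ 108 mg/L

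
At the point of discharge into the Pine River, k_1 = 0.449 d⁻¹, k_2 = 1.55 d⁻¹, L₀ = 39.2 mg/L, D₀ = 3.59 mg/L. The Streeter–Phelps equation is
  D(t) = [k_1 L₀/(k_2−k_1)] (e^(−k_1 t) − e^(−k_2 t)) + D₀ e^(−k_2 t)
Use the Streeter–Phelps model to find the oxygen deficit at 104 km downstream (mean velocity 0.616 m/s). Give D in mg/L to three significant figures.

Travel time t = x/v = 104 km / (0.616 m/s) = 104000 m / 0.616 m/s = 168800 s = 1.954 d.
k_1 L₀/(k_2−k_1) = 0.449×39.2/(1.55−0.449) = 17.60/1.101 = 15.99 mg/L.
e^(−k_1 t) = e^(−0.449×1.954) = 0.4159; e^(−k_2 t) = e^(−1.55×1.954) = 0.04837.
D = 15.99 × (0.4159 − 0.04837) + 3.59 × 0.04837 = 5.875 + 0.1737 = 6.049 mg/L.

D ≈ 6.05 mg/L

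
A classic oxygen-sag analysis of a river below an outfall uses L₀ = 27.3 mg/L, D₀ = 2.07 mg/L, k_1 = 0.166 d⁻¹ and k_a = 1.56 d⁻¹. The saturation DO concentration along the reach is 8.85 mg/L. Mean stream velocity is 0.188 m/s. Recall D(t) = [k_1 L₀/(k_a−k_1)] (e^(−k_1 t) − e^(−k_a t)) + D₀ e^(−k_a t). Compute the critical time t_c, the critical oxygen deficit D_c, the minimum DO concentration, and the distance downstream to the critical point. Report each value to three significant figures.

t_c = [1/(k_a−k_1)] ln[(k_a/k_1)(1 − D₀(k_a−k_1)/(k_1 L₀))]
= [1/(1.56−0.166)] ln[(1.56/0.166)(1 − 2.07×1.394/(0.166×27.3))]
= (1/1.394) ln[9.398 × 0.3633] = 0.7174 × ln(3.414) = 0.7174 × 1.228 = 0.8808 d.
D_c = (k_1/k_a) L₀ e^(−k_1 t_c) = (0.166/1.56) × 27.3 × e^(−0.166×0.8808) = 0.1064 × 27.3 × 0.8640 = 2.510 mg/L.
Minimum DO = C_s − D_c = 8.85 − 2.510 = 6.340 mg/L.
x_c = v t_c = 0.188 m/s × 0.8808 d × 86400 s/d = 14310 m ≈ 14.3 km.

t_c ≈ 0.881 d; D_c ≈ 2.51 mg/L; min DO ≈ 6.34 mg/L; x_c ≈ 14.3 km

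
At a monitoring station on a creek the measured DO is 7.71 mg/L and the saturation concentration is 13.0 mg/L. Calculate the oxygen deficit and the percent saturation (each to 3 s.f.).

D ≈ 5.29 mg/L; 59.3 % saturation

D = C_s − C = 13.0 − 7.71 = 5.29 mg/L.
% saturation = 7.71/13.0 × 100 = 59.3 %.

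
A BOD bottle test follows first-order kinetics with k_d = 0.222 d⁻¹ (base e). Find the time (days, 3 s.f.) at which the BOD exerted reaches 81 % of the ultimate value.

t ≈ 7.48 d

y/L₀ = 1 − e^(−k_d t) = 0.81 ⇒ e^(−k_d t) = 0.190
t = −ln(0.190) / 0.222 = 1.661 / 0.222 = 7.481 d.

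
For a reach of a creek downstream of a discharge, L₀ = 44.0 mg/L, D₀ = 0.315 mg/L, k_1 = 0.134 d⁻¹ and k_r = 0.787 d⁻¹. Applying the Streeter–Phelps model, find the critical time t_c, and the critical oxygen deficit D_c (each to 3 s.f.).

At the critical point dD/dt = 0, so k_1 L₀ e^(−k_1 t) = k_r D. Substituting D(t) from the Streeter–Phelps equation and solving for t gives
t_c = ln[(k_r/k_1)(1 − D₀(k_r−k_1)/(k_1 L₀))] / (k_r−k_1).
Here k_r−k_1 = 0.6530 d⁻¹ and 1 − D₀(k_r−k_1)/(k_1 L₀) = 1 − 0.315×0.6530/(0.134×44.0) = 0.9651, so
t_c = ln(5.873 × 0.9651) / 0.6530 = 1.735 / 0.6530 = 2.657 d.
L(t_c) = L₀ e^(−k_1 t_c) = 44.0 × 0.7005 = 30.82 mg/L, and at the critical point k_r D_c = k_1 L, so D_c = (0.134/0.787) × 30.82 = 5.248 mg/L.

t_c ≈ 2.66 d; D_c ≈ 5.25 mg/L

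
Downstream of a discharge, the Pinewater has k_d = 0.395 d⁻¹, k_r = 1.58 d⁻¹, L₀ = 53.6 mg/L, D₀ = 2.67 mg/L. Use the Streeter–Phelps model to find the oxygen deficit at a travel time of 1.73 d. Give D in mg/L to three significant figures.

k_d L₀/(k_r−k_d) = 0.395×53.6/(1.58−0.395) = 21.17/1.185 = 17.87 mg/L.
e^(−k_d t) = e^(−0.395×1.730) = 0.5049; e^(−k_r t) = e^(−1.58×1.730) = 0.06500.
D = 17.87 × (0.5049 − 0.06500) + 2.67 × 0.06500 = 7.860 + 0.1735 = 8.034 mg/L.

D ≈ 8.03 mg/L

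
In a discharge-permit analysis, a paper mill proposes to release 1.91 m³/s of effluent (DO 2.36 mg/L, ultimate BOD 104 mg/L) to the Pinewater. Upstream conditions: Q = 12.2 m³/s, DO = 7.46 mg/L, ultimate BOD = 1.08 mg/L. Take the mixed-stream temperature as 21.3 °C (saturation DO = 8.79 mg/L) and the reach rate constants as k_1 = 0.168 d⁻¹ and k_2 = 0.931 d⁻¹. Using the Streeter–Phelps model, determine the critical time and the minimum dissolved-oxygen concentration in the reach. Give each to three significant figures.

t_c ≈ 1.01 d; minimum DO ≈ 6.50 mg/L

Mixed DO = (12.2×7.46 + 1.91×2.36)/(12.2+1.91) = 95.52/14.11 = 6.770 mg/L.
Mixed L₀ = (12.2×1.08 + 1.91×104)/(14.11) = 211.8/14.11 = 15.01 mg/L.
Initial deficit D₀ = C_s − DO₀ = 8.79 − 6.770 = 2.020 mg/L.
t_c = (1/0.7630) ln[(0.931/0.168)(1 − 2.020×0.7630/(0.168×15.01))] = 1.311 × ln(2.154) = 1.006 d.
D_c = (0.168/0.931) × 15.01 × e^(−0.168×1.006) = 0.1805 × 15.01 × 0.8445 = 2.288 mg/L.
Minimum DO = 8.79 − 2.288 = 6.502 mg/L.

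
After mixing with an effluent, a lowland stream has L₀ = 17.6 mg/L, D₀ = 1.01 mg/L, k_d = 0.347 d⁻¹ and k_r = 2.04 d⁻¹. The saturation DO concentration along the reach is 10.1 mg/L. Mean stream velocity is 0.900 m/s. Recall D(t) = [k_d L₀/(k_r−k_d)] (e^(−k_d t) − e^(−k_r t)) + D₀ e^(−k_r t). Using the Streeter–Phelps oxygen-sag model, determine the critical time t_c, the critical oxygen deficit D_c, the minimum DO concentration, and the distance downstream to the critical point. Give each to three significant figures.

t_c ≈ 0.852 d; D_c ≈ 2.23 mg/L; min DO ≈ 7.87 mg/L; x_c ≈ 66.3 km

t_c = [1/(k_r−k_d)] ln[(k_r/k_d)(1 − D₀(k_r−k_d)/(k_d L₀))]
= [1/(2.04−0.347)] ln[(2.04/0.347)(1 − 1.01×1.693/(0.347×17.6))]
= (1/1.693) ln[5.879 × 0.7200] = 0.5907 × ln(4.233) = 0.5907 × 1.443 = 0.8523 d.
D_c = (k_d/k_r) L₀ e^(−k_d t_c) = (0.347/2.04) × 17.6 × e^(−0.347×0.8523) = 0.1701 × 17.6 × 0.7440 = 2.227 mg/L.
Minimum DO = C_s − D_c = 10.1 − 2.227 = 7.873 mg/L.
x_c = v t_c = 0.900 m/s × 0.8523 d × 86400 s/d = 66270 m ≈ 66.3 km.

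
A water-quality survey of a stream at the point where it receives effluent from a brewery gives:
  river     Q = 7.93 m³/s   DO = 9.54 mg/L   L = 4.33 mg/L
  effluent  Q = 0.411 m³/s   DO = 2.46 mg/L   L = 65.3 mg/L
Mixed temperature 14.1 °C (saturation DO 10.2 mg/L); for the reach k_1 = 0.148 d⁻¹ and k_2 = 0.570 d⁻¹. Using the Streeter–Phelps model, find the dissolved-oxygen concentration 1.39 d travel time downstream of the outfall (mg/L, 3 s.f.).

DO ≈ 8.81 mg/L

Mixed DO = (7.93×9.54 + 0.411×2.46)/(7.93+0.411) = 76.66/8.341 = 9.191 mg/L.
Mixed L₀ = (7.93×4.33 + 0.411×65.3)/(8.341) = 61.18/8.341 = 7.334 mg/L.
Initial deficit D₀ = C_s − DO₀ = 10.2 − 9.191 = 1.009 mg/L.
D(1.39) = [0.148×7.334/(0.570−0.148)](e^(−0.148×1.39) − e^(−0.570×1.39)) + 1.009 e^(−0.570×1.39)
= 2.572 × (0.8141 − 0.4528) + 1.009 × 0.4528 = 1.386 mg/L.
DO = 10.2 − 1.386 = 8.814 mg/L.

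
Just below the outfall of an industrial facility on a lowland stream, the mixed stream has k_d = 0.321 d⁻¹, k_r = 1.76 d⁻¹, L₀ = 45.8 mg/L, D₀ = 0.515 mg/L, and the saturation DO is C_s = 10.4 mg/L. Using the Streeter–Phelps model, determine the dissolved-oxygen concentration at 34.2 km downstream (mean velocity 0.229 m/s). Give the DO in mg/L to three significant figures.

DO ≈ 5.00 mg/L

Travel time t = x/v = 34.2 km / (0.229 m/s) = 34200 m / 0.229 m/s = 149300 s = 1.729 d.
k_d L₀/(k_r−k_d) = 0.321×45.8/(1.76−0.321) = 14.70/1.439 = 10.22 mg/L.
e^(−k_d t) = e^(−0.321×1.729) = 0.5742; e^(−k_r t) = e^(−1.76×1.729) = 0.04773.
D = 10.22 × (0.5742 − 0.04773) + 0.515 × 0.04773 = 5.378 + 0.02458 = 5.403 mg/L.
DO = C_s − D = 10.4 − 5.403 = 4.997 mg/L.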